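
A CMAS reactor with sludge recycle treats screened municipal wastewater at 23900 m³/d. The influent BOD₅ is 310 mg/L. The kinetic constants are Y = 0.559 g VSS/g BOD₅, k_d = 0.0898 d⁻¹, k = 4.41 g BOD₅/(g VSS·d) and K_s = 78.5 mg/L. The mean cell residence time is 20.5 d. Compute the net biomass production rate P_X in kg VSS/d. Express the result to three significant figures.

For a completely mixed reactor with recycle the Lawrence–McCarty relation gives S = K_s·(1 + k_d·θ_c) / [θ_c·(Y·k − k_d) − 1] = 78.5 × (1 + 0.0898 × 20.5) / [20.5 × (0.559 × 4.41 − 0.0898) − 1] = 223.0 / 47.70 = 4.676 mg/L.
Observed yield with endogenous decay: Y_obs = Y / (1 + k_d·θ_c) = 0.559 / (1 + 0.0898 × 20.5) = 0.559 / 2.841 = 0.1968 g VSS/g BOD₅.
ΔS = 310 − 4.68 = 305.3 mg/L, so the substrate removal rate is 23900 × 305.3/1000 = 7297 kg BOD₅/d.
So the net sludge growth is P_X = 0.1968 × 7297 = 1436 kg VSS/d.

P_X ≈ 1440 kg VSS/d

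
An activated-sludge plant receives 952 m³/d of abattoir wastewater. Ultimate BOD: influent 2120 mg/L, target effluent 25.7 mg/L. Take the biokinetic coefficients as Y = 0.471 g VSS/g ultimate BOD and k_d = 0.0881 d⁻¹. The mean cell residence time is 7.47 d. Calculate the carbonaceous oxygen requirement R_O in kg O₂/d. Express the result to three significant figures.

The observed yield is Y_obs = Y/(1 + k_d·θ_c) = 0.471 / (1 + 0.0881 × 7.47) = 0.471 / 1.658 = 0.2841 g VSS per g ultimate BOD removed.
ΔS = 2120 − 25.7 = 2094 mg/L, so the substrate removal rate is 952 × 2094/1000 = 1994 kg ultimate BOD/d.
Net sludge production P_X = 0.2841 × 1994 = 566.3 kg VSS/d.
Carbonaceous O₂ demand = substrate oxidised − cell-mass equivalent = 1994 − 1.42 × 566.3 = 1190 kg O₂/d.

R_O ≈ 1190 kg O₂/d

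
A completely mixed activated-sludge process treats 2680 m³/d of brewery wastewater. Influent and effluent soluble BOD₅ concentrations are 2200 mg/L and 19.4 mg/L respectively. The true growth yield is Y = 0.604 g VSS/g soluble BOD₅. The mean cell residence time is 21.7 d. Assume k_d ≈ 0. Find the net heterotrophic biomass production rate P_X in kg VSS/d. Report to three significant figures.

With endogenous decay neglected, the observed yield equals the true yield: Y_obs = Y = 0.604 g VSS/g soluble BOD₅.
Substrate removed = Q·(S₀ − S) = 2680 m³/d × (2200 − 19.4) g/m³ = 5.84×10^6 g/d = 5844 kg/d.
So the net sludge growth is P_X = 0.6040 × 5844 = 3530 kg VSS/d.

P_X ≈ 3530 kg VSS/d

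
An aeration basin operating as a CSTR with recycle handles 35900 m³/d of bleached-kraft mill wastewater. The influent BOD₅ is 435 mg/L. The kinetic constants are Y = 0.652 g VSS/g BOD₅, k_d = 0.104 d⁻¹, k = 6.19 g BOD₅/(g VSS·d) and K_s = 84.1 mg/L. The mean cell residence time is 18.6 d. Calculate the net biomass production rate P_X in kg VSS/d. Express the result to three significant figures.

From the Monod/SRT balance for a CMAS, S = K_s·(1+k_d θ_c)/[θ_c·(Y k − k_d) − 1] = 84.1 × (1 + 0.104 × 18.6) / [18.6 × (0.652 × 6.19 − 0.104) − 1] = 246.8 / 72.13 = 3.421 mg/L.
Y_obs = Y / (1 + k_d θ_c) = 0.652 / (1 + 0.104 × 18.6) = 0.652 / 2.934 = 0.2222.
Q·(S₀ − S) = 35900 × (435 − 3.42) × 10⁻³ = 15494 kg/d removed.
P_X = Y_obs · Q(S₀ − S) = 0.2222 × 15494 = 3443 kg VSS/d.

P_X ≈ 3440 kg VSS/d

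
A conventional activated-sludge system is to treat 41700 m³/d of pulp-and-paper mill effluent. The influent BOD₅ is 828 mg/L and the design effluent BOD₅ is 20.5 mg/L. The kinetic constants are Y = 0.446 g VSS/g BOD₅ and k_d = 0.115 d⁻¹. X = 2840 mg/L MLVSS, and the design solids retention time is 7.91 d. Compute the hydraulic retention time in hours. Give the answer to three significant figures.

From the SRT design equation V = Y Q (S₀−S) θ_c / [X (1 + k_d θ_c)] = 0.446 × 41700 × (828 − 20.5) × 7.91 / [2840 × (1 + 0.115 × 7.91)] = 1.19×10^8 / 5423 = 21904 m³.
Hydraulic retention time τ = V/Q = 21904 / 41700 = 0.5253 d = 12.61 h.

τ ≈ 12.6 h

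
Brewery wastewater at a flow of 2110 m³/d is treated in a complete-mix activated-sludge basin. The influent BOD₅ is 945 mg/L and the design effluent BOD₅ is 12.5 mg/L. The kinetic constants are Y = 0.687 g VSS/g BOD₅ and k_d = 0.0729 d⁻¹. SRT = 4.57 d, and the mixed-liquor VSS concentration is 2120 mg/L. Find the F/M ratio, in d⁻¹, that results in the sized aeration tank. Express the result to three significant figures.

Rearranging the biomass balance for a CMAS with decay, V = Y·Q·ΔS·θ_c / [X·(1+k_d θ_c)] = 0.687 × 2110 × (945 − 12.5) × 4.57 / [2120 × (1 + 0.0729 × 4.57)] = 6.18×10^6 / 2826 = 2186 m³.
Food-to-microorganism ratio F/M = Q S₀ / (V X) = 2110 × 945 / (2186 × 2120) = 0.4303 d⁻¹.

F/M ≈ 0.430 d⁻¹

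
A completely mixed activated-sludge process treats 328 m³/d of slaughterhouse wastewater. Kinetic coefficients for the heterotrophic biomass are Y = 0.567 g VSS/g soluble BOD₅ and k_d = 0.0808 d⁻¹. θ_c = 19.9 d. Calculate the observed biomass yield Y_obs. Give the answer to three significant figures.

The observed yield is Y_obs = Y/(1 + k_d·θ_c) = 0.567 / (1 + 0.0808 × 19.9) = 0.567 / 2.608 = 0.2174 g VSS per g soluble BOD₅ removed.

Y_obs ≈ 0.217 g VSS/g soluble BOD₅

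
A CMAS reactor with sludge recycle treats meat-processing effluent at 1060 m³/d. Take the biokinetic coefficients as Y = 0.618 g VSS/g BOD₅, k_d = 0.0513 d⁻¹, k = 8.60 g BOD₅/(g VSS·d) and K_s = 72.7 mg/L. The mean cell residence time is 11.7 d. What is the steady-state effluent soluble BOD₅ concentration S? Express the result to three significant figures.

S ≈ 1.92 mg/L

For a completely mixed reactor with recycle the Lawrence–McCarty relation gives S = K_s·(1 + k_d·θ_c) / [θ_c·(Y·k − k_d) − 1] = 72.7 × (1 + 0.0513 × 11.7) / [11.7 × (0.618 × 8.60 − 0.0513) − 1] = 116.3 / 60.58 = 1.920 mg/L.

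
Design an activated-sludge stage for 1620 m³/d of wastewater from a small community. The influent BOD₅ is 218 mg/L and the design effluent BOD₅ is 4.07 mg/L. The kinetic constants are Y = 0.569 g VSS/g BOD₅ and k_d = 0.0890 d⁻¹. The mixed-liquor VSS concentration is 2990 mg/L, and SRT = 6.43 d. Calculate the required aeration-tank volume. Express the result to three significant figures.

Rearranging the biomass balance for a CMAS with decay, V = Y·Q·ΔS·θ_c / [X·(1+k_d θ_c)] = 0.569 × 1620 × (218 − 4.07) × 6.43 / [2990 × (1 + 0.0890 × 6.43)] = 1.27×10^6 / 4701 = 269.7 m³.

V ≈ 270 m³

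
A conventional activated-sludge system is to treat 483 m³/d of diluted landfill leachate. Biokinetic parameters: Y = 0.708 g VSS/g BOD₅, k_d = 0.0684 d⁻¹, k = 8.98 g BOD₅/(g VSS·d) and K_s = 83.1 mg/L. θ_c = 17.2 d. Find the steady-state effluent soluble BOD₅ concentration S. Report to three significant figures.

Effluent substrate depends only on kinetics and SRT: S = K_s(1 + k_d θ_c) / [θ_c(Yk − k_d) − 1] = 83.1 × (1 + 0.0684 × 17.2) / [17.2 × (0.708 × 8.98 − 0.0684) − 1] = 180.9 / 107.2 = 1.688 mg/L.

S ≈ 1.69 mg/L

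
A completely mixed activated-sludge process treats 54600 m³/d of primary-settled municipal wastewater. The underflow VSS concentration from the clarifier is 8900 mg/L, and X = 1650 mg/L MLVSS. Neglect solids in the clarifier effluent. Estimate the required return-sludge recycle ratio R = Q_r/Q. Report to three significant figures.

R ≈ 0.228

R = Q_r/Q = X/(X_r − X) = 1650 / (8900 − 1650) = 0.2276.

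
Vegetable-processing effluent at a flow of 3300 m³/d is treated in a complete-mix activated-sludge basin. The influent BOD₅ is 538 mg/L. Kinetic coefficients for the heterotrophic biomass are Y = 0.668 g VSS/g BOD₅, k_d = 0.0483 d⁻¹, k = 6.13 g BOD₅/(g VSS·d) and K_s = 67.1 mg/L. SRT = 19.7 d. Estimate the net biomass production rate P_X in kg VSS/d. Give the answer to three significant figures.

P_X ≈ 606 kg VSS/d

For a completely mixed reactor with recycle the Lawrence–McCarty relation gives S = K_s·(1 + k_d·θ_c) / [θ_c·(Y·k − k_d) − 1] = 67.1 × (1 + 0.0483 × 19.7) / [19.7 × (0.668 × 6.13 − 0.0483) − 1] = 130.9 / 78.72 = 1.664 mg/L.
Observed yield with endogenous decay: Y_obs = Y / (1 + k_d·θ_c) = 0.668 / (1 + 0.0483 × 19.7) = 0.668 / 1.952 = 0.3423 g VSS/g BOD₅.
Mass of BOD₅ removed per day: Q(S₀ − S) = 3300 × 536.3 g/m³ = 1770 kg/d.
Net biomass production P_X = Y_obs × Q·(S₀ − S) = 0.3423 × 1770 = 605.8 kg VSS/d.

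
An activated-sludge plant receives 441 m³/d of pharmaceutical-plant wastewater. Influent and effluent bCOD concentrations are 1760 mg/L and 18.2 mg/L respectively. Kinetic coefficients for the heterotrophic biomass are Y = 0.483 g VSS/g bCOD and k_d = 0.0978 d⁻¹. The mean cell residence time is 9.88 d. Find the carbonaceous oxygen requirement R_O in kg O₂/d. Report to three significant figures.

R_O ≈ 500 kg O₂/d

The observed yield is Y_obs = Y/(1 + k_d·θ_c) = 0.483 / (1 + 0.0978 × 9.88) = 0.483 / 1.966 = 0.2456 g VSS per g bCOD removed.
Substrate removed = Q·(S₀ − S) = 441 m³/d × (1760 − 18.2) g/m³ = 7.68×10^5 g/d = 768.1 kg/d.
Net sludge production P_X = 0.2456 × 768.1 = 188.7 kg VSS/d.
R_O = Q·(S₀ − S) − 1.42·P_X = 768.1 − 1.42 × 188.7 = 500.2 kg O₂/d.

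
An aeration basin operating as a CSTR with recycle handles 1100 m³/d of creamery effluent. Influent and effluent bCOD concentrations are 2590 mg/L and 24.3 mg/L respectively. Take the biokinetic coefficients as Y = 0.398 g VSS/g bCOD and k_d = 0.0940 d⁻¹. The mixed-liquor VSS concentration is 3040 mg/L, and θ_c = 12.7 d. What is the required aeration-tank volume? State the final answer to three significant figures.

Rearranging the biomass balance for a CMAS with decay, V = Y·Q·ΔS·θ_c / [X·(1+k_d θ_c)] = 0.398 × 1100 × (2590 − 24.3) × 12.7 / [3040 × (1 + 0.0940 × 12.7)] = 1.43×10^7 / 6669 = 2139 m³.

V ≈ 2140 m³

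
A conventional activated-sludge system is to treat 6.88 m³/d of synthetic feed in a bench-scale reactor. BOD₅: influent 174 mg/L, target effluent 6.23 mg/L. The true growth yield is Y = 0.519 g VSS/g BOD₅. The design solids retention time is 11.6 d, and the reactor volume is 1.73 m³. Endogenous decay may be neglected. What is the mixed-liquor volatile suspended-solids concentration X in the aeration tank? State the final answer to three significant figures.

X ≈ 4020 mg/L

Without decay, X = Y Q (S₀−S) θ_c / V = 0.519 × 6.88 × (174 − 6.23) × 11.6 / 1.73 = 4017 mg/L.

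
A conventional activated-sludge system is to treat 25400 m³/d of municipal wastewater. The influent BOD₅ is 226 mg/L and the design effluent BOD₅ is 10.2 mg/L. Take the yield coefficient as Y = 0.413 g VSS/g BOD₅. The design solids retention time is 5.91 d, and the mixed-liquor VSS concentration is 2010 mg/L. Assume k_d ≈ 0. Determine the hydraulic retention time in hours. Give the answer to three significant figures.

V·X = Y·Q·ΔS·θ_c gives V = 0.413 × 25400 × (226 − 10.2) × 5.91 / 2010 = 6656 m³.
HRT = V/Q = 6656 m³ / 25400 m³·d⁻¹ = 0.2621 d × 24 = 6.289 h.

τ ≈ 6.29 h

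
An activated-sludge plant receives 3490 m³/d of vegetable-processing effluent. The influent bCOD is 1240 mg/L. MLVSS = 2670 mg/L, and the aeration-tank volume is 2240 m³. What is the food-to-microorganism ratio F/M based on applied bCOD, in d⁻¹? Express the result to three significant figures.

F/M ≈ 0.724 d⁻¹

F/M = Q·S₀ / (V·X) = 3490 × 1240 / (2240 × 2670) = 0.7236 g bCOD·(g VSS·d)⁻¹.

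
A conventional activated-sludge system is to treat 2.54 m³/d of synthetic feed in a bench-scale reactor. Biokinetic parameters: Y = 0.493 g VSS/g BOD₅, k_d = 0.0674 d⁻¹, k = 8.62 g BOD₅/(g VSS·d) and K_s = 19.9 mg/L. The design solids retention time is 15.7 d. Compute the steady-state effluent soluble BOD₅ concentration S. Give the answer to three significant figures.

S ≈ 0.633 mg/L

Effluent substrate depends only on kinetics and SRT: S = K_s(1 + k_d θ_c) / [θ_c(Yk − k_d) − 1] = 19.9 × (1 + 0.0674 × 15.7) / [15.7 × (0.493 × 8.62 − 0.0674) − 1] = 40.96 / 64.66 = 0.6334 mg/L.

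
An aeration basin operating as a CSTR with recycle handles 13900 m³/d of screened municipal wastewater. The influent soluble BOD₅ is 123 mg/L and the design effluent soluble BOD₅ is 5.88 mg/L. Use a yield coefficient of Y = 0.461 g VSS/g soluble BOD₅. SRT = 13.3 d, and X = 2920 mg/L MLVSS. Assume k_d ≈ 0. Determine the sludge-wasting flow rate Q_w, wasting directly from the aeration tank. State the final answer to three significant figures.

Q_w ≈ 257 m³/d

Biomass mass balance (decay neglected): V·X = Y·Q·(S₀ − S)·θ_c, so V = 0.461 × 13900 × (123 − 5.88) × 13.3 / 2920 = 3418 m³.
Wasting from the aeration tank: Q_w = V / θ_c = 3418 / 13.3 = 257.0 m³/d.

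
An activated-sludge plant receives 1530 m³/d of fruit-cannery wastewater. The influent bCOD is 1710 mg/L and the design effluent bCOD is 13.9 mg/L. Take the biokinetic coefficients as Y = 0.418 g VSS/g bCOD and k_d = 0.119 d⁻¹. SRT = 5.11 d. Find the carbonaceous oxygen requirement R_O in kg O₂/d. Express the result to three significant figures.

R_O ≈ 1640 kg O₂/d

Y_obs = Y / (1 + k_d θ_c) = 0.418 / (1 + 0.119 × 5.11) = 0.418 / 1.608 = 0.2599.
Q·(S₀ − S) = 1530 × (1710 − 13.9) × 10⁻³ = 2595 kg/d removed.
P_X = Y_obs·Q·(S₀ − S) = 0.2599 × 2595 = 674.5 kg VSS/d.
R_O = Q·ΔS − 1.42 P_X = 2595 − 957.8 = 1637 kg O₂/d.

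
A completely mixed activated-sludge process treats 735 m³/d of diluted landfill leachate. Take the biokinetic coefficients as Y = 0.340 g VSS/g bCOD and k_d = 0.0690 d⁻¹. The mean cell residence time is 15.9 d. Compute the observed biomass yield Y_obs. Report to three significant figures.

Y_obs = Y / (1 + k_d θ_c) = 0.340 / (1 + 0.0690 × 15.9) = 0.340 / 2.097 = 0.1621.

Y_obs ≈ 0.162 g VSS/g bCOD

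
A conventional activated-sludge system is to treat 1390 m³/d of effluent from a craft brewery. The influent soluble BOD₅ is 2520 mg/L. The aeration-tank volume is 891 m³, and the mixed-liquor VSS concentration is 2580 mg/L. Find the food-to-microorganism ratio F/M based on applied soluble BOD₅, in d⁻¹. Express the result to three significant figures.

F/M = applied load / biomass = Q·S₀/(V·X) = 1390 × 2520 / (891.0 × 2580) = 1.524 d⁻¹.

F/M ≈ 1.52 d⁻¹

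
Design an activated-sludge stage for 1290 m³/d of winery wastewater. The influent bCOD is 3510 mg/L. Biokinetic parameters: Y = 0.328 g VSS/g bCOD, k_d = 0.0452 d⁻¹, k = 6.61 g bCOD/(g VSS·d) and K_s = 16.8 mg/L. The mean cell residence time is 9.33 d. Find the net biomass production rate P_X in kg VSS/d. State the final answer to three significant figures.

P_X ≈ 1040 kg VSS/d

From the Monod/SRT balance for a CMAS, S = K_s·(1+k_d θ_c)/[θ_c·(Y k − k_d) − 1] = 16.8 × (1 + 0.0452 × 9.33) / [9.33 × (0.328 × 6.61 − 0.0452) − 1] = 23.88 / 18.81 = 1.270 mg/L.
Observed yield with endogenous decay: Y_obs = Y / (1 + k_d·θ_c) = 0.328 / (1 + 0.0452 × 9.33) = 0.328 / 1.422 = 0.2307 g VSS/g bCOD.
Mass of bCOD removed per day: Q(S₀ − S) = 1290 × 3509 g/m³ = 4526 kg/d.
Net biomass production P_X = Y_obs × Q·(S₀ − S) = 0.2307 × 4526 = 1044 kg VSS/d.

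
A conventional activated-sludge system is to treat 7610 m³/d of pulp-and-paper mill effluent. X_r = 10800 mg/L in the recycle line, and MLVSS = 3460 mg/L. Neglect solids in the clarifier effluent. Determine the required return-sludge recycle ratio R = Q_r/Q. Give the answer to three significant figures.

Solids balance on the clarifier gives (1+R)X = R·X_r, so R = X/(X_r − X) = 3460 / (10800 − 3460) = 0.4714.

R ≈ 0.471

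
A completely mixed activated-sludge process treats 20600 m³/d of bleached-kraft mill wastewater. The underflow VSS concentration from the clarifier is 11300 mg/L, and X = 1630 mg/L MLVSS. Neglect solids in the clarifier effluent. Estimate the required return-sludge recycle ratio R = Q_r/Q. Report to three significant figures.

R ≈ 0.169

Solids balance on the clarifier gives (1+R)X = R·X_r, so R = X/(X_r − X) = 1630 / (11300 − 1630) = 0.1686.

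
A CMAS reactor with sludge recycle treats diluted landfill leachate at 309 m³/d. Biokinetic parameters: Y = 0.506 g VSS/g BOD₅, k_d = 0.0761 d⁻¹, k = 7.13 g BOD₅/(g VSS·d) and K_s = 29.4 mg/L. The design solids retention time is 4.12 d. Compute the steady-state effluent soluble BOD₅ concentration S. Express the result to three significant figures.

From the Monod/SRT balance for a CMAS, S = K_s·(1+k_d θ_c)/[θ_c·(Y k − k_d) − 1] = 29.4 × (1 + 0.0761 × 4.12) / [4.12 × (0.506 × 7.13 − 0.0761) − 1] = 38.62 / 13.55 = 2.850 mg/L.

S ≈ 2.85 mg/L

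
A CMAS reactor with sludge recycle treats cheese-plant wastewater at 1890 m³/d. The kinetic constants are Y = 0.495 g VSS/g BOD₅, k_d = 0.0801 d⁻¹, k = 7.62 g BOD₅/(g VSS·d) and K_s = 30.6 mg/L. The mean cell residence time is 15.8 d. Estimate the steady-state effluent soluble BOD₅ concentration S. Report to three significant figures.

S ≈ 1.21 mg/L

Effluent substrate depends only on kinetics and SRT: S = K_s(1 + k_d θ_c) / [θ_c(Yk − k_d) − 1] = 30.6 × (1 + 0.0801 × 15.8) / [15.8 × (0.495 × 7.62 − 0.0801) − 1] = 69.33 / 57.33 = 1.209 mg/L.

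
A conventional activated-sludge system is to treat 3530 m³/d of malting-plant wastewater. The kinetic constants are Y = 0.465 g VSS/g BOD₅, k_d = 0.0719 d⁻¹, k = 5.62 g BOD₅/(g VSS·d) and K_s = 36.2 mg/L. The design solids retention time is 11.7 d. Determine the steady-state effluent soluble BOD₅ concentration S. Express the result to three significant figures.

Effluent substrate depends only on kinetics and SRT: S = K_s(1 + k_d θ_c) / [θ_c(Yk − k_d) − 1] = 36.2 × (1 + 0.0719 × 11.7) / [11.7 × (0.465 × 5.62 − 0.0719) − 1] = 66.65 / 28.73 = 2.320 mg/L.

S ≈ 2.32 mg/L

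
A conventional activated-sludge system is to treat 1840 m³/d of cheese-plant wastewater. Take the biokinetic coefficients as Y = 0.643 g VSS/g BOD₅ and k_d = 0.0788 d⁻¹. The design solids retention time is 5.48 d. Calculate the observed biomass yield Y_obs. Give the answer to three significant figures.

Correct the yield for decay: Y_obs = Y/(1 + k_d θ_c) = 0.643 / (1 + 0.0788 × 5.48) = 0.643 / 1.432 = 0.4491.

Y_obs ≈ 0.449 g VSS/g BOD₅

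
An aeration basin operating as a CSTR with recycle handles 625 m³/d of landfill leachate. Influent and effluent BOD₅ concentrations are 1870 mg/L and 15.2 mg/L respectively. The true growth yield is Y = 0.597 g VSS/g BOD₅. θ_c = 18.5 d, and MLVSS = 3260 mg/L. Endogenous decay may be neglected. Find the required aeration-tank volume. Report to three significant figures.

V ≈ 3930 m³

With k_d = 0 the design equation reduces to V = Y Q (S₀−S) θ_c / X = 0.597 × 625 × (1870 − 15.2) × 18.5 / 3260 = 3927 m³.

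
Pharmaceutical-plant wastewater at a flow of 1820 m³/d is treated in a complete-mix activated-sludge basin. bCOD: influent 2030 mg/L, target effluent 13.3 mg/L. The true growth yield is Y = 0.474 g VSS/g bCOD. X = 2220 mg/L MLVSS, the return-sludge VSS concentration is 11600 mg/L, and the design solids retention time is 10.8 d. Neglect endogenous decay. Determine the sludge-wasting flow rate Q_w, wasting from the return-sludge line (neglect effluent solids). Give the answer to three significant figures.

Biomass mass balance (decay neglected): V·X = Y·Q·(S₀ − S)·θ_c, so V = 0.474 × 1820 × (2030 − 13.3) × 10.8 / 2220 = 8464 m³.
Q_w = (V·X)/(θ_c X_r) = 8464 × 2220 / (10.8 × 11600) = 150.0 m³/d.

Q_w ≈ 150 m³/d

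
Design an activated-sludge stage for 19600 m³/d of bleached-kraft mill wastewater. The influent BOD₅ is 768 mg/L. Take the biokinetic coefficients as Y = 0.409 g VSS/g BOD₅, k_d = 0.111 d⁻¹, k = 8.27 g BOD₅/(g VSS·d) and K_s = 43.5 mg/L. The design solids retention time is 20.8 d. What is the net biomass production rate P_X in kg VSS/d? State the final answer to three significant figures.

P_X ≈ 1860 kg VSS/d

For a completely mixed reactor with recycle the Lawrence–McCarty relation gives S = K_s·(1 + k_d·θ_c) / [θ_c·(Y·k − k_d) − 1] = 43.5 × (1 + 0.111 × 20.8) / [20.8 × (0.409 × 8.27 − 0.111) − 1] = 143.9 / 67.05 = 2.147 mg/L.
Y_obs = Y / (1 + k_d θ_c) = 0.409 / (1 + 0.111 × 20.8) = 0.409 / 3.309 = 0.1236.
ΔS = 768 − 2.15 = 765.9 mg/L, so the substrate removal rate is 19600 × 765.9/1000 = 15011 kg BOD₅/d.
P_X = Y_obs · Q(S₀ − S) = 0.1236 × 15011 = 1855 kg VSS/d.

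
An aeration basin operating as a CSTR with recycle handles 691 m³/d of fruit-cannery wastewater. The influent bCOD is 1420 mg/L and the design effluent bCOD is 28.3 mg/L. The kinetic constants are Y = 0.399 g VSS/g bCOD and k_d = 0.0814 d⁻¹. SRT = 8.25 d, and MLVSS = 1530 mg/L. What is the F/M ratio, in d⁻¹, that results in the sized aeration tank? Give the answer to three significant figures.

F/M ≈ 0.518 d⁻¹

Rearranging the biomass balance for a CMAS with decay, V = Y·Q·ΔS·θ_c / [X·(1+k_d θ_c)] = 0.399 × 691 × (1420 − 28.3) × 8.25 / [1530 × (1 + 0.0814 × 8.25)] = 3.17×10^6 / 2557 = 1238 m³.
F/M = Q·S₀ / (V·X) = 691 × 1420 / (1238 × 1530) = 0.5181 g bCOD·(g VSS·d)⁻¹.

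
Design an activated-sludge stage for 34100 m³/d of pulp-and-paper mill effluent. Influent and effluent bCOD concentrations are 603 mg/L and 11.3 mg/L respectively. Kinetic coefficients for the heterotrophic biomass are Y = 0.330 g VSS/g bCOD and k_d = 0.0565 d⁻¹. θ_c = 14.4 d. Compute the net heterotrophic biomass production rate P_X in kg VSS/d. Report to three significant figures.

Observed yield with endogenous decay: Y_obs = Y / (1 + k_d·θ_c) = 0.330 / (1 + 0.0565 × 14.4) = 0.330 / 1.814 = 0.1820 g VSS/g bCOD.
Q·(S₀ − S) = 34100 × (603 − 11.3) × 10⁻³ = 20177 kg/d removed.
Net biomass production P_X = Y_obs × Q·(S₀ − S) = 0.1820 × 20177 = 3671 kg VSS/d.

P_X ≈ 3670 kg VSS/d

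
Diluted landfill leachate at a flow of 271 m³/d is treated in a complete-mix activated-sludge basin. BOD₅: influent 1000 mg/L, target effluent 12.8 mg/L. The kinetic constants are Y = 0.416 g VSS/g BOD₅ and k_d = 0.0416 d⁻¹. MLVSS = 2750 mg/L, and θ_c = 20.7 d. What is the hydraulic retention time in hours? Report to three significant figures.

Steady-state biomass mass balance: V·X·(1 + k_d·θ_c) = Y·Q·(S₀ − S)·θ_c, so V = 0.416 × 271 × (1000 − 12.8) × 20.7 / [2750 × (1 + 0.0416 × 20.7)] = 2.3×10^6 / 5118 = 450.1 m³.
Hydraulic retention time τ = V/Q = 450.1 / 271 = 1.661 d = 39.86 h.

τ ≈ 39.9 h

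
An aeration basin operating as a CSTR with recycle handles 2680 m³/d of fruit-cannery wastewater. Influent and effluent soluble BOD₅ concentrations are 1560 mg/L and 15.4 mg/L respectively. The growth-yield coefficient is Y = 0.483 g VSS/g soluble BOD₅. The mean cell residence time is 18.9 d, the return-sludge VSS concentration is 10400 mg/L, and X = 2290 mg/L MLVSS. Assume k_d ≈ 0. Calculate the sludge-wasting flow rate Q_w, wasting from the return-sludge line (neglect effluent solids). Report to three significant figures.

V·X = Y·Q·ΔS·θ_c gives V = 0.483 × 2680 × (1560 − 15.4) × 18.9 / 2290 = 16502 m³.
Q_w = (V·X)/(θ_c X_r) = 16502 × 2290 / (18.9 × 10400) = 192.2 m³/d.

Q_w ≈ 192 m³/d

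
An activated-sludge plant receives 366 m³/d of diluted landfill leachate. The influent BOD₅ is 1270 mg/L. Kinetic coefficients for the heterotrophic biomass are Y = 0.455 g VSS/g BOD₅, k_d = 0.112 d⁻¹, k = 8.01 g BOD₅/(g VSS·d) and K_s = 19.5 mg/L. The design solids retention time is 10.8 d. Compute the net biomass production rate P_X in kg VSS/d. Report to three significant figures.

P_X ≈ 95.6 kg VSS/d

From the Monod/SRT balance for a CMAS, S = K_s·(1+k_d θ_c)/[θ_c·(Y k − k_d) − 1] = 19.5 × (1 + 0.112 × 10.8) / [10.8 × (0.455 × 8.01 − 0.112) − 1] = 43.09 / 37.15 = 1.160 mg/L.
Correct the yield for decay: Y_obs = Y/(1 + k_d θ_c) = 0.455 / (1 + 0.112 × 10.8) = 0.455 / 2.210 = 0.2059.
Mass of BOD₅ removed per day: Q(S₀ − S) = 366 × 1269 g/m³ = 464.4 kg/d.
So the net sludge growth is P_X = 0.2059 × 464.4 = 95.63 kg VSS/d.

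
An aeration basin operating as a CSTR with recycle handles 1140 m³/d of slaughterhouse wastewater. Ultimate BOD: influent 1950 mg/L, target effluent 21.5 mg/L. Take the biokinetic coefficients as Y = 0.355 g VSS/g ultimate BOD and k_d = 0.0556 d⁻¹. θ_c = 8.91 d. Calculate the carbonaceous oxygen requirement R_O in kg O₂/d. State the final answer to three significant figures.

R_O ≈ 1460 kg O₂/d

Y_obs = Y / (1 + k_d θ_c) = 0.355 / (1 + 0.0556 × 8.91) = 0.355 / 1.495 = 0.2374.
ΔS = 1950 − 21.5 = 1928 mg/L, so the substrate removal rate is 1140 × 1928/1000 = 2198 kg ultimate BOD/d.
Net sludge production P_X = 0.2374 × 2198 = 521.9 kg VSS/d.
R_O = Q·(S₀ − S) − 1.42·P_X = 2198 − 1.42 × 521.9 = 1457 kg O₂/d.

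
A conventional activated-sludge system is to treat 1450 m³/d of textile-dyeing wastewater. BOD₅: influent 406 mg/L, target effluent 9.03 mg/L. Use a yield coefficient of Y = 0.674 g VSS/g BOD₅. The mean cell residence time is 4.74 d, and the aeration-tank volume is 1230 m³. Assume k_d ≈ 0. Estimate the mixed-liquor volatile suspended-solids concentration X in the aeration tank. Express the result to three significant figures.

X = Y·Q·ΔS·θ_c / V = 0.674 × 1450 × (406 − 9.03) × 4.74 / 1230 = 1495 mg/L.

X ≈ 1500 mg/L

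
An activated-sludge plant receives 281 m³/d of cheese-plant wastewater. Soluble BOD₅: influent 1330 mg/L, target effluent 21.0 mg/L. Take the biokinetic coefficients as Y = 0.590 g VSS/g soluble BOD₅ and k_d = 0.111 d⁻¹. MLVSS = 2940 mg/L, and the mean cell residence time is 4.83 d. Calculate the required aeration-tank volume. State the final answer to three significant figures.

Rearranging the biomass balance for a CMAS with decay, V = Y·Q·ΔS·θ_c / [X·(1+k_d θ_c)] = 0.590 × 281 × (1330 − 21.0) × 4.83 / [2940 × (1 + 0.111 × 4.83)] = 1.05×10^6 / 4516 = 232.1 m³.

V ≈ 232 m³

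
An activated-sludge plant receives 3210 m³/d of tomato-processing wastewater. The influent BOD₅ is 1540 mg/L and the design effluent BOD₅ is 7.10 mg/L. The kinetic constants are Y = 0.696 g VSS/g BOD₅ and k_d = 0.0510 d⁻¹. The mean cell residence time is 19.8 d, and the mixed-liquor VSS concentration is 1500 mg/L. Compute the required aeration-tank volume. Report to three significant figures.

Rearranging the biomass balance for a CMAS with decay, V = Y·Q·ΔS·θ_c / [X·(1+k_d θ_c)] = 0.696 × 3210 × (1540 − 7.10) × 19.8 / [1500 × (1 + 0.0510 × 19.8)] = 6.78×10^7 / 3015 = 22493 m³.

V ≈ 22500 m³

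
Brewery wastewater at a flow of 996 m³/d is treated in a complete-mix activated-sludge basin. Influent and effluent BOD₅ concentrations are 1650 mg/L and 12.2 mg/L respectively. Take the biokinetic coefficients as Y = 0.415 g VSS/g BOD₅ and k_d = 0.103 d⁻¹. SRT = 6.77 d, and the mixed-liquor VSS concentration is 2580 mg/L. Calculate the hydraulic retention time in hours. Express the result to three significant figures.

Rearranging the biomass balance for a CMAS with decay, V = Y·Q·ΔS·θ_c / [X·(1+k_d θ_c)] = 0.415 × 996 × (1650 − 12.2) × 6.77 / [2580 × (1 + 0.103 × 6.77)] = 4.58×10^6 / 4379 = 1047 m³.
Hydraulic retention time τ = V/Q = 1047 / 996 = 1.051 d = 25.22 h.

τ ≈ 25.2 h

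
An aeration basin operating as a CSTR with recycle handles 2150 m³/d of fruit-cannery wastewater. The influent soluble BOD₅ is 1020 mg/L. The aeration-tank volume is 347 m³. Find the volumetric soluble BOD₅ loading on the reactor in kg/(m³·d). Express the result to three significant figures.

L_v ≈ 6.32 kg soluble BOD₅/(m³·d)

Volumetric loading L_v = Q·S₀ / V = 2150 × 1020 g/m³ / 347.0 m³ = 6320 g/(m³·d) = 6.320 kg soluble BOD₅/(m³·d).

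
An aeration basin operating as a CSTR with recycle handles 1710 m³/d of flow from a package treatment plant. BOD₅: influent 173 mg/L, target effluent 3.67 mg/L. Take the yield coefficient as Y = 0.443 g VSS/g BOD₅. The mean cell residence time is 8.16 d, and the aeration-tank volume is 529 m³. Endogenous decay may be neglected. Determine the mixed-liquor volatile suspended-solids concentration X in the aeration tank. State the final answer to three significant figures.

X ≈ 1980 mg/L

From V·X = Y·Q·(S₀ − S)·θ_c (decay neglected): X = 0.443 × 1710 × (173 − 3.67) × 8.16 / 529 = 1979 mg/L.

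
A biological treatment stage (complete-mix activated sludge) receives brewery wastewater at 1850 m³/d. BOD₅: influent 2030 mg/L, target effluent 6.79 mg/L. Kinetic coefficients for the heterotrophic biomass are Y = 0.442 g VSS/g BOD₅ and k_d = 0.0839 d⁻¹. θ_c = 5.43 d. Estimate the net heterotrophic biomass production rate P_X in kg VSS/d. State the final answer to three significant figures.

Y_obs = Y / (1 + k_d θ_c) = 0.442 / (1 + 0.0839 × 5.43) = 0.442 / 1.456 = 0.3037.
Q·(S₀ − S) = 1850 × (2030 − 6.79) × 10⁻³ = 3743 kg/d removed.
So the net sludge growth is P_X = 0.3037 × 3743 = 1137 kg VSS/d.

P_X ≈ 1140 kg VSS/d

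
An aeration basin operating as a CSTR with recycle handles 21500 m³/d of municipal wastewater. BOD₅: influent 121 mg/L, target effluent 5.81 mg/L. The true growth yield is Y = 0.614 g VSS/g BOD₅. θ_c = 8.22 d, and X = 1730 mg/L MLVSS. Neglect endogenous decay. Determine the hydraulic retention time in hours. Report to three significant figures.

V·X = Y·Q·ΔS·θ_c gives V = 0.614 × 21500 × (121 − 5.81) × 8.22 / 1730 = 7225 m³.
HRT = V/Q = 7225 m³ / 21500 m³·d⁻¹ = 0.3361 d × 24 = 8.065 h.

τ ≈ 8.07 h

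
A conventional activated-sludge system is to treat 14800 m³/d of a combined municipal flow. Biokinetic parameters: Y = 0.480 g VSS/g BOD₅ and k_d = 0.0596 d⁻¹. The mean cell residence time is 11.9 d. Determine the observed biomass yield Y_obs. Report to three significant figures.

Y_obs = Y / (1 + k_d θ_c) = 0.480 / (1 + 0.0596 × 11.9) = 0.480 / 1.709 = 0.2808.

Y_obs ≈ 0.281 g VSS/g BOD₅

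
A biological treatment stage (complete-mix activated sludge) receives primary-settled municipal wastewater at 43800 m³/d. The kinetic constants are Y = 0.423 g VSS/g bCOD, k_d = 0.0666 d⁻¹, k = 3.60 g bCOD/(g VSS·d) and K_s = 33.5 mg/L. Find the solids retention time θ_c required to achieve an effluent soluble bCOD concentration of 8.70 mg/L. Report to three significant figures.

θ_c ≈ 4.04 d

Specific growth rate at S = 8.70 mg/L: μ = YkS/(K_s+S) = 0.423·3.60·8.70/(33.5+8.70) = 0.3139 d⁻¹.
Then 1/θ_c = μ − k_d = 0.3139 − 0.0666 = 0.2473 d⁻¹, giving θ_c = 4.043 d.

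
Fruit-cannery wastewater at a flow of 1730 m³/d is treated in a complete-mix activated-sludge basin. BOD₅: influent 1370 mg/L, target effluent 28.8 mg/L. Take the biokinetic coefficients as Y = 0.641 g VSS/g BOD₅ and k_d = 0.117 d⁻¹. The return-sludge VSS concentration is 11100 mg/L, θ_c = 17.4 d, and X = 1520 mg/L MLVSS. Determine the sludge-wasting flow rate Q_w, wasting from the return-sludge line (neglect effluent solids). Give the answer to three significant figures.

From the SRT design equation V = Y Q (S₀−S) θ_c / [X (1 + k_d θ_c)] = 0.641 × 1730 × (1370 − 28.8) × 17.4 / [1520 × (1 + 0.117 × 17.4)] = 2.59×10^7 / 4614 = 5608 m³.
Q_w = (V·X)/(θ_c X_r) = 5608 × 1520 / (17.4 × 11100) = 44.14 m³/d.

Q_w ≈ 44.1 m³/d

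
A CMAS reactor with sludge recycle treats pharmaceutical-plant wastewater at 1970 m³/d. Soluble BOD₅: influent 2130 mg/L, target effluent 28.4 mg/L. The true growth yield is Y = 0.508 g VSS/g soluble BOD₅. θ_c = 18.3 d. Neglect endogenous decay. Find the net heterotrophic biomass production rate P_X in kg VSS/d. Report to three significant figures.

P_X ≈ 2100 kg VSS/d

No decay correction is needed, so Y_obs = Y = 0.508.
Mass of soluble BOD₅ removed per day: Q(S₀ − S) = 1970 × 2102 g/m³ = 4140 kg/d.
Net biomass production P_X = Y_obs × Q·(S₀ − S) = 0.5080 × 4140 = 2103 kg VSS/d.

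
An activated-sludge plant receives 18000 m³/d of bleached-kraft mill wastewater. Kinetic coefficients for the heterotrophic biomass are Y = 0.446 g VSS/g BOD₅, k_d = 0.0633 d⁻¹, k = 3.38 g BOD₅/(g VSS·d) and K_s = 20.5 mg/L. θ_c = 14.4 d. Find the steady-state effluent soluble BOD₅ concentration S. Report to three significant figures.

For a completely mixed reactor with recycle the Lawrence–McCarty relation gives S = K_s·(1 + k_d·θ_c) / [θ_c·(Y·k − k_d) − 1] = 20.5 × (1 + 0.0633 × 14.4) / [14.4 × (0.446 × 3.38 − 0.0633) − 1] = 39.19 / 19.80 = 1.979 mg/L.

S ≈ 1.98 mg/L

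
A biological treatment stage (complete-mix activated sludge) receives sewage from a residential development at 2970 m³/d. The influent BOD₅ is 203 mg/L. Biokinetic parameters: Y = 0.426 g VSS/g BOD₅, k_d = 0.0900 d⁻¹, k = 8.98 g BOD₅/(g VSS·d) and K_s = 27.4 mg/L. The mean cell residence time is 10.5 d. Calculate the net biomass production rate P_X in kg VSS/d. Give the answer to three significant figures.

Effluent substrate depends only on kinetics and SRT: S = K_s(1 + k_d θ_c) / [θ_c(Yk − k_d) − 1] = 27.4 × (1 + 0.0900 × 10.5) / [10.5 × (0.426 × 8.98 − 0.0900) − 1] = 53.29 / 38.22 = 1.394 mg/L.
Correct the yield for decay: Y_obs = Y/(1 + k_d θ_c) = 0.426 / (1 + 0.0900 × 10.5) = 0.426 / 1.945 = 0.2190.
Mass of BOD₅ removed per day: Q(S₀ − S) = 2970 × 201.6 g/m³ = 598.8 kg/d.
Net biomass production P_X = Y_obs × Q·(S₀ − S) = 0.2190 × 598.8 = 131.1 kg VSS/d.

P_X ≈ 131 kg VSS/d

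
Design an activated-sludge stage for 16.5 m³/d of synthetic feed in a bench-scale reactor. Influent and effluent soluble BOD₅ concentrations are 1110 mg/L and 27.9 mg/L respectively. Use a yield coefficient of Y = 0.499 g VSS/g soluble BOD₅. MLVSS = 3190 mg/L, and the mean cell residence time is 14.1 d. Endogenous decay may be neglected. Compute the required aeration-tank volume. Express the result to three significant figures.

V ≈ 39.4 m³

Biomass mass balance (decay neglected): V·X = Y·Q·(S₀ − S)·θ_c, so V = 0.499 × 16.5 × (1110 − 27.9) × 14.1 / 3190 = 39.38 m³.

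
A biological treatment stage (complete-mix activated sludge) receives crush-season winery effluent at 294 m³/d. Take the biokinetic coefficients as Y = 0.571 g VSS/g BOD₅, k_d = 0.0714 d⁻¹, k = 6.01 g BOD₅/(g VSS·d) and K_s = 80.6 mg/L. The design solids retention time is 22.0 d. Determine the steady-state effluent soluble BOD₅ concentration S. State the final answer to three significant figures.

From the Monod/SRT balance for a CMAS, S = K_s·(1+k_d θ_c)/[θ_c·(Y k − k_d) − 1] = 80.6 × (1 + 0.0714 × 22.0) / [22.0 × (0.571 × 6.01 − 0.0714) − 1] = 207.2 / 72.93 = 2.841 mg/L.

S ≈ 2.84 mg/L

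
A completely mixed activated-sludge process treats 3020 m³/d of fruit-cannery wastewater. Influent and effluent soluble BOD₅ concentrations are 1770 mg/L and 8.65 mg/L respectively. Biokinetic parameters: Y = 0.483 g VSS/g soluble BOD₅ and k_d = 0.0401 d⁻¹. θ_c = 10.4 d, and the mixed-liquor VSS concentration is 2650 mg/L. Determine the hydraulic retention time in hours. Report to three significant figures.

τ ≈ 56.5 h

Steady-state biomass mass balance: V·X·(1 + k_d·θ_c) = Y·Q·(S₀ − S)·θ_c, so V = 0.483 × 3020 × (1770 − 8.65) × 10.4 / [2650 × (1 + 0.0401 × 10.4)] = 2.67×10^7 / 3755 = 7115 m³.
τ = V/Q = 7115/3020 = 2.356 d, or 56.55 h.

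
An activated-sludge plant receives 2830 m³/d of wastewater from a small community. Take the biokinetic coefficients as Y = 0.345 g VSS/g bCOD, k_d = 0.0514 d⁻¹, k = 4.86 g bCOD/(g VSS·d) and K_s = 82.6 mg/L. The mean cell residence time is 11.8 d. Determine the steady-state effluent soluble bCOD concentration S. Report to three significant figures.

S ≈ 7.30 mg/L

From the Monod/SRT balance for a CMAS, S = K_s·(1+k_d θ_c)/[θ_c·(Y k − k_d) − 1] = 82.6 × (1 + 0.0514 × 11.8) / [11.8 × (0.345 × 4.86 − 0.0514) − 1] = 132.7 / 18.18 = 7.300 mg/L.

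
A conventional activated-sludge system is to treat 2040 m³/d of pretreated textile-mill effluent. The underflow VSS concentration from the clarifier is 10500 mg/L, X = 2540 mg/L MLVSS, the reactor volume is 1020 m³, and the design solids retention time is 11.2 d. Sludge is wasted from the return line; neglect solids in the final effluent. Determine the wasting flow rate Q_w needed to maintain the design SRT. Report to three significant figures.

Q_w ≈ 22.0 m³/d

θ_c = V·X/(Q_w·X_r) when wasting from the recycle, so Q_w = V·X/(θ_c·X_r) = 1020 × 2540 / (11.2 × 10500) = 22.03 m³/d.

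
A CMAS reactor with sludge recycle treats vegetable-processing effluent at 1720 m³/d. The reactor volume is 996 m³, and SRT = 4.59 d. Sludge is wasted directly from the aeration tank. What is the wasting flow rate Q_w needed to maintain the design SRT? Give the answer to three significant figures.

Q_w ≈ 217 m³/d

With mixed-liquor wasting, θ_c = V/Q_w, so Q_w = V/θ_c = 996.0/4.59 = 217.0 m³/d.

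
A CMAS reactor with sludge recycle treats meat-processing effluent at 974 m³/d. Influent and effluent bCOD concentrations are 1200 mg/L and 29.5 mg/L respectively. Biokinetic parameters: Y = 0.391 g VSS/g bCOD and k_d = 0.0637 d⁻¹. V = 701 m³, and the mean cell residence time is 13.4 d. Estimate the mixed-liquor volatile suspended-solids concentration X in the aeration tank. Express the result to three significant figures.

X ≈ 4600 mg/L

X = Y·Q·ΔS·θ_c / [V·(1 + k_d θ_c)] = 0.391 × 974 × (1200 − 29.5) × 13.4 / [701 × (1 + 0.0637 × 13.4)] = 4597 mg/L.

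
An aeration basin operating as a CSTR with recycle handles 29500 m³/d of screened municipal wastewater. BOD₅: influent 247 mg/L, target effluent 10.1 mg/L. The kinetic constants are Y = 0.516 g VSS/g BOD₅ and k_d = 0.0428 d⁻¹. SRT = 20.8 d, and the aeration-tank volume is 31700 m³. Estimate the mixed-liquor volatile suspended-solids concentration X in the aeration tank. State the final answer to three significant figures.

X ≈ 1250 mg/L

Solving the biomass balance for X: X = Y Q (S₀−S) θ_c / [V (1+k_d θ_c)] = 0.516 × 29500 × (247 − 10.1) × 20.8 / [31700 × (1 + 0.0428 × 20.8)] = 1252 mg/L.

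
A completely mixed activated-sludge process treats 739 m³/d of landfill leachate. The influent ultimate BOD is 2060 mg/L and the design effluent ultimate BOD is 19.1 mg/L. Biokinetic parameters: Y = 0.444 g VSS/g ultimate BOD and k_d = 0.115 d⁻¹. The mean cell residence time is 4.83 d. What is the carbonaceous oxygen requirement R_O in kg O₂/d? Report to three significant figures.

Y_obs = Y / (1 + k_d θ_c) = 0.444 / (1 + 0.115 × 4.83) = 0.444 / 1.555 = 0.2854.
Substrate removed = Q·(S₀ − S) = 739 m³/d × (2060 − 19.1) g/m³ = 1.51×10^6 g/d = 1508 kg/d.
Biomass synthesised: P_X = Y_obs × 1508 = 430.5 kg VSS/d.
R_O = Q·(S₀ − S) − 1.42·P_X = 1508 − 1.42 × 430.5 = 896.9 kg O₂/d.

R_O ≈ 897 kg O₂/d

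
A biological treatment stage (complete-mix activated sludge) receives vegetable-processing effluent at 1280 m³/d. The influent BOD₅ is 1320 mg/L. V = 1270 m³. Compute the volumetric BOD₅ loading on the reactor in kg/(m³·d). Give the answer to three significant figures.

Applied BOD₅ load per unit volume = Q·S₀/V = (1280 × 1320/1000)/1270 = 1.330 kg BOD₅·m⁻³·d⁻¹.

L_v ≈ 1.33 kg BOD₅/(m³·d)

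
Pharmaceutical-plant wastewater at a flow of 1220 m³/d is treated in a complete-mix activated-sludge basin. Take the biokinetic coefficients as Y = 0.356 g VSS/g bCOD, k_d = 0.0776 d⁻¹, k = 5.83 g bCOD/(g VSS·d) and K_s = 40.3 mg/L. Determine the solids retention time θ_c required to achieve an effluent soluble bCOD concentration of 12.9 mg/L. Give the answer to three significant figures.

θ_c ≈ 2.35 d

At the target effluent, Y k S/(K_s+S) = 0.356×5.83×12.9/53.20 = 0.5033 d⁻¹.
θ_c = 1/(μ − k_d) = 1/(0.5033 − 0.0776) = 1/0.4257 = 2.349 d.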